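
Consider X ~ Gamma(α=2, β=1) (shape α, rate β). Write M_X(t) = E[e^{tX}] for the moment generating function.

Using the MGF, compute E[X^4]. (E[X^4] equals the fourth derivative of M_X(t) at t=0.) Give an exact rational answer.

M_X(t) = (1 - t)^(-2)
dM/dt = -2/(t^3 - 3*t^2 + 3*t - 1)
d^2M/dt^2 = 6/(t^4 - 4*t^3 + 6*t^2 - 4*t + 1)
d^3M/dt^3 = -24/(t^5 - 5*t^4 + 10*t^3 - 10*t^2 + 5*t - 1)
d^4M/dt^4 = 120/(t^6 - 6*t^5 + 15*t^4 - 20*t^3 + 15*t^2 - 6*t + 1)

E[X^4] = d^4M/dt^4 |_{t=0} = 120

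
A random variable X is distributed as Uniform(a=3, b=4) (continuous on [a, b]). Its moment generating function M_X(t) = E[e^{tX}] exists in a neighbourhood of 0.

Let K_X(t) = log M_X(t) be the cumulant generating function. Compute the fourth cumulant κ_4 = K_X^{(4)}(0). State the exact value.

M_X(t) = (e^(4*t) - e^(3*t))/t
K_X(t) = log M_X(t) = -log(t) + log(e^(4*t) - e^(3*t))
K′(t) = (4*t*e^(t) - 3*t - e^(t) + 1)/(t*e^(t) - t)
K′′(t) = (-t^2*e^(t) + e^(2*t) - 2*e^(t) + 1)/(t^2*e^(2*t) - 2*t^2*e^(t) + t^2)
K′′′(t) = (t^3*e^(2*t) + t^3*e^(t) - 2*e^(3*t) + 6*e^(2*t) - 6*e^(t) + 2)/(t^3*e^(3*t) - 3*t^3*e^(2*t) + 3*t^3*e^(t) - t^3)

κ_4 = K′′′′(0) = -1/120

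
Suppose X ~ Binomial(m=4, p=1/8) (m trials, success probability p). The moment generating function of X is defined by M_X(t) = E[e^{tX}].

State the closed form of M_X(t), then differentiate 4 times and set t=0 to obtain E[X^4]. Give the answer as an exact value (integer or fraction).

E[X^4] = d^4M/dt^4 |_{t=0} = 1075/512

M_X(t) = (e^(t)/8 + 7/8)^4
dM/dt = e^(4*t)/1024 + 21*e^(3*t)/1024 + 147*e^(2*t)/1024 + 343*e^(t)/1024
d^2M/dt^2 = e^(4*t)/256 + 63*e^(3*t)/1024 + 147*e^(2*t)/512 + 343*e^(t)/1024
d^3M/dt^3 = e^(4*t)/64 + 189*e^(3*t)/1024 + 147*e^(2*t)/256 + 343*e^(t)/1024
d^4M/dt^4 = e^(4*t)/16 + 567*e^(3*t)/1024 + 147*e^(2*t)/128 + 343*e^(t)/1024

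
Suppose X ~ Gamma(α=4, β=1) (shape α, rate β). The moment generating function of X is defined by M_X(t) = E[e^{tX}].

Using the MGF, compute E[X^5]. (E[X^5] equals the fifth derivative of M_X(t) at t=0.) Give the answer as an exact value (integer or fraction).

E[X^5] = D^5[M](0) = 6720

M_X(t) = (1 - t)^(-4)
D^5[M](t) = -6720/(t^9 - 9*t^8 + 36*t^7 - 84*t^6 + 126*t^5 - 126*t^4 + 84*t^3 - 36*t^2 + 9*t - 1)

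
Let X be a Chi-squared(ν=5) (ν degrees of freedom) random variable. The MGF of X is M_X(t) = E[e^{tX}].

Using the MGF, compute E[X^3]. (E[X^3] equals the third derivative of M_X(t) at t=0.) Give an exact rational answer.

E[X^3] = D^3[M](0) = 315

M_X(t) = (1 - 2*t)^(-5/2)
D^3[M](t) = -315/(32*t^5*√(1 - 2*t) - 80*t^4*√(1 - 2*t) + 80*t^3*√(1 - 2*t) - 40*t^2*√(1 - 2*t) + 10*t*√(1 - 2*t) - √(1 - 2*t))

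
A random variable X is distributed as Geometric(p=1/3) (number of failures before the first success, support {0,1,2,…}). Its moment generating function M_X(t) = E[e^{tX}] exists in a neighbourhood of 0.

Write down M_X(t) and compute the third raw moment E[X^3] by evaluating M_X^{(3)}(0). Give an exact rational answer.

E[X^3] = D^3[M](0) = 74

M_X(t) = 1/(3*(1 - 2*e^(t)/3))
D^3[M](t) = (8*e^(3*t) + 48*e^(2*t) + 18*e^(t))/(16*e^(4*t) - 96*e^(3*t) + 216*e^(2*t) - 216*e^(t) + 81)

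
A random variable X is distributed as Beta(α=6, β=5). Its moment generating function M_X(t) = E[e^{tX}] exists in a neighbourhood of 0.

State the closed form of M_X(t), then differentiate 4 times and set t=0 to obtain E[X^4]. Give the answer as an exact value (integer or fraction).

M_X(t) = ₁F₁(6; 11; t)
D^4[M](t) = 18*₁F₁(10; 15; t)/143

E[X^4] = D^4[M](0) = 18/143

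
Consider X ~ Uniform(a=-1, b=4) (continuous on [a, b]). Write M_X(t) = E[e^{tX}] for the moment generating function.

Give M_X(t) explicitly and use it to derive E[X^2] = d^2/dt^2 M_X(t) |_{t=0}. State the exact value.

E[X^2] = M^(2)(0) = 13/3

M_X(t) = (e^(4*t) - e^(-t))/(5*t)
M^(2)(t) = (16*t^2*e^(5*t) - t^2 - 8*t*e^(5*t) - 2*t + 2*e^(5*t) - 2)*e^(-t)/(5*t^3)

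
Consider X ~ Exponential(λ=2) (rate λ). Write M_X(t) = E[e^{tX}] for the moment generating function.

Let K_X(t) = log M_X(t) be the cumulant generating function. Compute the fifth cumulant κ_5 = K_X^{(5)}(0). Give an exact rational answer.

M_X(t) = 2/(2 - t)
K_X(t) = log M_X(t) = -log(2 - t) + log(2)
K^(5)(t) = -24/(t^5 - 10*t^4 + 40*t^3 - 80*t^2 + 80*t - 32)

κ_5 = K^(5)(0) = 3/4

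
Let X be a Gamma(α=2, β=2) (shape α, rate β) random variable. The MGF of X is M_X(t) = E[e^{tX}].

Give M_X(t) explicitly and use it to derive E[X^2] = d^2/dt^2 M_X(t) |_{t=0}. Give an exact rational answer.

M_X(t) = 4/(2 - t)^2
M′(t) = -8/(t^3 - 6*t^2 + 12*t - 8)
M′′(t) = 24/(t^4 - 8*t^3 + 24*t^2 - 32*t + 16)

E[X^2] = M′′(0) = 3/2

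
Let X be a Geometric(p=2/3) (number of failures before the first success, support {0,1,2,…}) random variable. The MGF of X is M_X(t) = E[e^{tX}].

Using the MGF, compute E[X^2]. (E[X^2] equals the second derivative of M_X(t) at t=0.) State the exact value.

E[X^2] = M′′(0) = 1

M_X(t) = 2/(3*(1 - e^(t)/3))
M′(t) = 2*e^(t)/(e^(2*t) - 6*e^(t) + 9)
M′′(t) = (-2*e^(2*t) - 6*e^(t))/(e^(3*t) - 9*e^(2*t) + 27*e^(t) - 27)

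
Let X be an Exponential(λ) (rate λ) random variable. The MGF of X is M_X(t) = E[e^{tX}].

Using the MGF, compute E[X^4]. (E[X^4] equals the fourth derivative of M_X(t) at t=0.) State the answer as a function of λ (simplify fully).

E[X^4] = D^4[M](0) = 24/λ^4

M_X(t) = λ/(λ - t)
D^4[M](t) = -24*λ/(-λ^5 + 5*λ^4*t - 10*λ^3*t^2 + 10*λ^2*t^3 - 5*λ*t^4 + t^5)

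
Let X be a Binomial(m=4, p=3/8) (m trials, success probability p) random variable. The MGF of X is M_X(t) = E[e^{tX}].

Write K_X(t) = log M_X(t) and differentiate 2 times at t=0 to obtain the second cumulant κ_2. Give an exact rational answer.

κ_2 = K^(2)(0) = 15/16

M_X(t) = (3*e^(t)/8 + 5/8)^4
K_X(t) = log M_X(t) = 4*log(3*e^(t)/8 + 5/8)
K^(2)(t) = 60*e^(t)/(9*e^(2*t) + 30*e^(t) + 25)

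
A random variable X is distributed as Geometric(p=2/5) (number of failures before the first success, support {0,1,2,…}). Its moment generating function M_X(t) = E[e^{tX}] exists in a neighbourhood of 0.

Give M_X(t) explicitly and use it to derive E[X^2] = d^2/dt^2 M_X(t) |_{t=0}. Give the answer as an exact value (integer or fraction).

M_X(t) = 2/(5*(1 - 3*e^(t)/5))
dM/dt = 6*e^(t)/(9*e^(2*t) - 30*e^(t) + 25)
d^2M/dt^2 = (-18*e^(2*t) - 30*e^(t))/(27*e^(3*t) - 135*e^(2*t) + 225*e^(t) - 125)

E[X^2] = d^2M/dt^2 |_{t=0} = 6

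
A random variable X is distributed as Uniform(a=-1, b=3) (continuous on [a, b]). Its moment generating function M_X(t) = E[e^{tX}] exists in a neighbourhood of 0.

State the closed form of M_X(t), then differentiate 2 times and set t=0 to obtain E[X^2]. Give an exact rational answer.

M_X(t) = (e^(3*t) - e^(-t))/(4*t)
D^2[M](t) = (9*t^2*e^(4*t) - t^2 - 6*t*e^(4*t) - 2*t + 2*e^(4*t) - 2)*e^(-t)/(4*t^3)

E[X^2] = D^2[M](0) = 7/3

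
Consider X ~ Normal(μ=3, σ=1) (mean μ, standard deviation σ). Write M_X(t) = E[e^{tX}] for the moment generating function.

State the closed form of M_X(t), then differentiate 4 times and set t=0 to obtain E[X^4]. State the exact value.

E[X^4] = M^(4)(0) = 138

M_X(t) = e^(t^2/2 + 3*t)
M^(4)(t) = t^4*e^(3*t)*e^(t^2/2) + 12*t^3*e^(3*t)*e^(t^2/2) + 60*t^2*e^(3*t)*e^(t^2/2) + 144*t*e^(3*t)*e^(t^2/2) + 138*e^(3*t)*e^(t^2/2)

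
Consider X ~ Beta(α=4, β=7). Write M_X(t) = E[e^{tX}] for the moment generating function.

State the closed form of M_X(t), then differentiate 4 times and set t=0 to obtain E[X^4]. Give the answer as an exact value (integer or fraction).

E[X^4] = M^(4)(0) = 5/143

M_X(t) = ₁F₁(4; 11; t)
M^(4)(t) = 5*₁F₁(8; 15; t)/143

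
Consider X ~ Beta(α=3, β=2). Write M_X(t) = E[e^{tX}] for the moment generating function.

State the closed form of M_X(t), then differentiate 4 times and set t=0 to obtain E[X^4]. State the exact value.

E[X^4] = M^(4)(0) = 3/14

M_X(t) = ₁F₁(3; 5; t)
M^(4)(t) = 3*₁F₁(7; 9; t)/14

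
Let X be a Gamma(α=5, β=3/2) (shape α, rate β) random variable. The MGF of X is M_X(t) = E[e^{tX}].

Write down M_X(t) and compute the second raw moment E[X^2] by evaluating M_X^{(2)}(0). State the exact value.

M_X(t) = 243/(32*(3/2 - t)^5)
M′(t) = 2430/(64*t^6 - 576*t^5 + 2160*t^4 - 4320*t^3 + 4860*t^2 - 2916*t + 729)
M′′(t) = -29160/(128*t^7 - 1344*t^6 + 6048*t^5 - 15120*t^4 + 22680*t^3 - 20412*t^2 + 10206*t - 2187)

E[X^2] = M′′(0) = 40/3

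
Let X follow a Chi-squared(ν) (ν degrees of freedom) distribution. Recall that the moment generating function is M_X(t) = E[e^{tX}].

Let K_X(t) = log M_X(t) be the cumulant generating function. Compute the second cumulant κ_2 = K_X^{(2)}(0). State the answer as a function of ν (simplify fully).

M_X(t) = (1 - 2*t)^(-ν/2)
K_X(t) = log M_X(t) = -ν*log(1 - 2*t)/2
dK/dt = -ν/(2*t - 1)
d^2K/dt^2 = 2*ν/(4*t^2 - 4*t + 1)

κ_2 = d^2K/dt^2 |_{t=0} = 2*ν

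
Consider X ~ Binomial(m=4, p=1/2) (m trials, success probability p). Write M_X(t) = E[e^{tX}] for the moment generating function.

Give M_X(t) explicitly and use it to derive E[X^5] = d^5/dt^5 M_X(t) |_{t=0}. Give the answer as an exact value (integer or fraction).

E[X^5] = D^5[M](0) = 137

M_X(t) = (e^(t)/2 + 1/2)^4
D^5[M](t) = 64*e^(4*t) + 243*e^(3*t)/4 + 12*e^(2*t) + e^(t)/4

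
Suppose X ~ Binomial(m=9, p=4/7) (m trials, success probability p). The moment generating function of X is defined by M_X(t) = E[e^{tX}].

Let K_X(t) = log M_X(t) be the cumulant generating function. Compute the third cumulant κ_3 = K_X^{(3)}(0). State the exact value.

κ_3 = D^3[K](0) = -108/343

M_X(t) = (4*e^(t)/7 + 3/7)^9
K_X(t) = log M_X(t) = 9*log(4*e^(t)/7 + 3/7)
D^3[K](t) = (-432*e^(2*t) + 324*e^(t))/(64*e^(3*t) + 144*e^(2*t) + 108*e^(t) + 27)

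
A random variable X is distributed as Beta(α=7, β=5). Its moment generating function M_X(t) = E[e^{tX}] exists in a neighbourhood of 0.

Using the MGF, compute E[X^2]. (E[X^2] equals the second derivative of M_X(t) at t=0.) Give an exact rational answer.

E[X^2] = d^2M/dt^2 |_{t=0} = 14/39

M_X(t) = ₁F₁(7; 12; t)
dM/dt = 7*₁F₁(8; 13; t)/12
d^2M/dt^2 = 14*₁F₁(9; 14; t)/39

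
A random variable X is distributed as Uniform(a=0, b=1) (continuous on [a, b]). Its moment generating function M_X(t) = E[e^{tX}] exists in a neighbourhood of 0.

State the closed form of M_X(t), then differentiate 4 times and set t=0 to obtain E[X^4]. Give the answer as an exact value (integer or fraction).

M_X(t) = (e^(t) - 1)/t
M′(t) = (t*e^(t) - e^(t) + 1)/t^2
M′′(t) = (t^2*e^(t) - 2*t*e^(t) + 2*e^(t) - 2)/t^3
M′′′(t) = (t^3*e^(t) - 3*t^2*e^(t) + 6*t*e^(t) - 6*e^(t) + 6)/t^4
M′′′′(t) = (t^4*e^(t) - 4*t^3*e^(t) + 12*t^2*e^(t) - 24*t*e^(t) + 24*e^(t) - 24)/t^5

E[X^4] = M′′′′(0) = 1/5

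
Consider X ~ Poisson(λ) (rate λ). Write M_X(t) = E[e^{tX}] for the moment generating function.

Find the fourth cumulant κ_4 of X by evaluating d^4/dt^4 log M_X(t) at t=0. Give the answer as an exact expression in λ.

M_X(t) = e^(λ*(e^(t) - 1))
K_X(t) = log M_X(t) = λ*(e^(t) - 1)
K^(4)(t) = λ*e^(t)

κ_4 = K^(4)(0) = λ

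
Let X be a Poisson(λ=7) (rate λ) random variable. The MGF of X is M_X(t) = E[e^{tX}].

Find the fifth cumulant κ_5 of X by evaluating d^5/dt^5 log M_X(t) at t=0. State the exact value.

M_X(t) = e^(7*e^(t) - 7)
K_X(t) = log M_X(t) = 7*e^(t) - 7
D^5[K](t) = 7*e^(t)

κ_5 = D^5[K](0) = 7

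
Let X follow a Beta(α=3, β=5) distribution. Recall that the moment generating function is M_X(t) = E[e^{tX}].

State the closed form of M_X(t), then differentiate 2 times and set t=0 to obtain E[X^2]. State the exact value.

E[X^2] = M^(2)(0) = 1/6

M_X(t) = ₁F₁(3; 8; t)
M^(2)(t) = ₁F₁(5; 10; t)/6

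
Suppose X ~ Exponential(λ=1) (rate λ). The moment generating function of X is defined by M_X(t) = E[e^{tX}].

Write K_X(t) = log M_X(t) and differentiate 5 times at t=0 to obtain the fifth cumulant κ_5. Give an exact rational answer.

κ_5 = K^(5)(0) = 24

M_X(t) = 1/(1 - t)
K_X(t) = log M_X(t) = -log(1 - t)
K^(5)(t) = -24/(t^5 - 5*t^4 + 10*t^3 - 10*t^2 + 5*t - 1)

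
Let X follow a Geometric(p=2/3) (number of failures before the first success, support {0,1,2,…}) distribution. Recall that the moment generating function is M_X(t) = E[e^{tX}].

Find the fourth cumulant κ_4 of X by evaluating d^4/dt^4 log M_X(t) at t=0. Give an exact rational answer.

M_X(t) = 2/(3*(1 - e^(t)/3))
K_X(t) = log M_X(t) = -log(1 - e^(t)/3) - log(3) + log(2)
K′(t) = -e^(t)/(e^(t) - 3)
K′′(t) = 3*e^(t)/(e^(2*t) - 6*e^(t) + 9)
K′′′(t) = (-3*e^(2*t) - 9*e^(t))/(e^(3*t) - 9*e^(2*t) + 27*e^(t) - 27)
K′′′′(t) = (3*e^(3*t) + 36*e^(2*t) + 27*e^(t))/(e^(4*t) - 12*e^(3*t) + 54*e^(2*t) - 108*e^(t) + 81)

κ_4 = K′′′′(0) = 33/8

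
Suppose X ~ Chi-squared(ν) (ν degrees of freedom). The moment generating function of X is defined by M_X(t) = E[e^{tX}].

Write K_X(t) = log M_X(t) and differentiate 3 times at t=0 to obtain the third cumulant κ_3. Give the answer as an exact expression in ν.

κ_3 = D^3[K](0) = 8*ν

M_X(t) = (1 - 2*t)^(-ν/2)
K_X(t) = log M_X(t) = -ν*log(1 - 2*t)/2
D^3[K](t) = -8*ν/(8*t^3 - 12*t^2 + 6*t - 1)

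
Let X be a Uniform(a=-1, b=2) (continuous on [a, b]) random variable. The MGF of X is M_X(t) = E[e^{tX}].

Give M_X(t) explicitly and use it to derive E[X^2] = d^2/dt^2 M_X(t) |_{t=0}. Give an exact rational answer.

M_X(t) = (e^(2*t) - e^(-t))/(3*t)
M^(2)(t) = (4*t^2*e^(3*t) - t^2 - 4*t*e^(3*t) - 2*t + 2*e^(3*t) - 2)*e^(-t)/(3*t^3)

E[X^2] = M^(2)(0) = 1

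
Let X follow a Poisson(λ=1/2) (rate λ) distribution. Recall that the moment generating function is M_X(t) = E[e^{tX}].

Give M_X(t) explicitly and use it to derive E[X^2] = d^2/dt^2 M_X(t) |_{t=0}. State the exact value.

E[X^2] = M′′(0) = 3/4

M_X(t) = e^(e^(t)/2 - 1/2)
M′(t) = e^(-1/2)*e^(t)*e^(e^(t)/2)/2
M′′(t) = (e^(2*t)*e^(e^(t)/2) + 2*e^(t)*e^(e^(t)/2))*e^(-1/2)/4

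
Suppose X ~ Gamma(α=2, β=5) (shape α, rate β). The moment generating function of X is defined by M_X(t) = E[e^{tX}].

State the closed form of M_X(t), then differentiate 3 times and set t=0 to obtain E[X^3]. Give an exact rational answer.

E[X^3] = d^3M/dt^3 |_{t=0} = 24/125

M_X(t) = 25/(5 - t)^2
dM/dt = -50/(t^3 - 15*t^2 + 75*t - 125)
d^2M/dt^2 = 150/(t^4 - 20*t^3 + 150*t^2 - 500*t + 625)
d^3M/dt^3 = -600/(t^5 - 25*t^4 + 250*t^3 - 1250*t^2 + 3125*t - 3125)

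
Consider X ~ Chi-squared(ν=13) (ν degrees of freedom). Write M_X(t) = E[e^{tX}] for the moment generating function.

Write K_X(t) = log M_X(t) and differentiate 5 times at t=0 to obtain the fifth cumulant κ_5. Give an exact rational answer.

κ_5 = d^5K/dt^5 |_{t=0} = 4992

M_X(t) = (1 - 2*t)^(-13/2)
K_X(t) = log M_X(t) = -13*log(1 - 2*t)/2
dK/dt = -13/(2*t - 1)
d^2K/dt^2 = 26/(4*t^2 - 4*t + 1)
d^3K/dt^3 = -104/(8*t^3 - 12*t^2 + 6*t - 1)
d^4K/dt^4 = 624/(16*t^4 - 32*t^3 + 24*t^2 - 8*t + 1)
d^5K/dt^5 = -4992/(32*t^5 - 80*t^4 + 80*t^3 - 40*t^2 + 10*t - 1)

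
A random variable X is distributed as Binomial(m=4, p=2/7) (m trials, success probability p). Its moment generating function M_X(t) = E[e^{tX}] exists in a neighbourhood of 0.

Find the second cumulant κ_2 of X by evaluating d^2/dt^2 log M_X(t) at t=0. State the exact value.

M_X(t) = (2*e^(t)/7 + 5/7)^4
K_X(t) = log M_X(t) = 4*log(2*e^(t)/7 + 5/7)
D^2[K](t) = 40*e^(t)/(4*e^(2*t) + 20*e^(t) + 25)

κ_2 = D^2[K](0) = 40/49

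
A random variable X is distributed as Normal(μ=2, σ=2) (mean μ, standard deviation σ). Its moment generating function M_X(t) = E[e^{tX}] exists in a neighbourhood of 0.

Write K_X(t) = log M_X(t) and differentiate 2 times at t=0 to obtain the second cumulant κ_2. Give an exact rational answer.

M_X(t) = e^(2*t^2 + 2*t)
K_X(t) = log M_X(t) = 2*t^2 + 2*t
dK/dt = 4*t + 2
d^2K/dt^2 = 4

κ_2 = d^2K/dt^2 |_{t=0} = 4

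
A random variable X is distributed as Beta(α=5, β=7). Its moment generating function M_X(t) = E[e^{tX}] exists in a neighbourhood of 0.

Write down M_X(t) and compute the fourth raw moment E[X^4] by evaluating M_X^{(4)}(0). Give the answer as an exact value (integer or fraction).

M_X(t) = ₁F₁(5; 12; t)
M^(4)(t) = 2*₁F₁(9; 16; t)/39

E[X^4] = M^(4)(0) = 2/39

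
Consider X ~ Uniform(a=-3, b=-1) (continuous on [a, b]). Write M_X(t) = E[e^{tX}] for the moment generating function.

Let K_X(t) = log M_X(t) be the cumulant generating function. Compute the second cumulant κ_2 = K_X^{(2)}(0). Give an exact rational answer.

κ_2 = K′′(0) = 1/3

M_X(t) = (e^(-t) - e^(-3*t))/(2*t)
K_X(t) = log M_X(t) = -log(t) + log(e^(-t) - e^(-3*t)) - log(2)
K′(t) = (-t*e^(2*t) + 3*t - e^(2*t) + 1)/(t*e^(2*t) - t)
K′′(t) = (-4*t^2*e^(2*t) + e^(4*t) - 2*e^(2*t) + 1)/(t^2*e^(4*t) - 2*t^2*e^(2*t) + t^2)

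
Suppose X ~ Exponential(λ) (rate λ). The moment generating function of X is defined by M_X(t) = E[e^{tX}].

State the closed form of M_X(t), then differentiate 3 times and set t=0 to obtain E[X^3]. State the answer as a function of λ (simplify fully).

E[X^3] = M′′′(0) = 6/λ^3

M_X(t) = λ/(λ - t)
M′(t) = λ/(λ^2 - 2*λ*t + t^2)
M′′(t) = -2*λ/(-λ^3 + 3*λ^2*t - 3*λ*t^2 + t^3)
M′′′(t) = 6*λ/(λ^4 - 4*λ^3*t + 6*λ^2*t^2 - 4*λ*t^3 + t^4)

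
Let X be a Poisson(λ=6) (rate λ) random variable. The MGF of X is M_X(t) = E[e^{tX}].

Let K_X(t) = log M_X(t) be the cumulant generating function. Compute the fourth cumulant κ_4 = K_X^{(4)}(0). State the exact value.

κ_4 = d^4K/dt^4 |_{t=0} = 6

M_X(t) = e^(6*e^(t) - 6)
K_X(t) = log M_X(t) = 6*e^(t) - 6
dK/dt = 6*e^(t)
d^2K/dt^2 = 6*e^(t)
d^3K/dt^3 = 6*e^(t)
d^4K/dt^4 = 6*e^(t)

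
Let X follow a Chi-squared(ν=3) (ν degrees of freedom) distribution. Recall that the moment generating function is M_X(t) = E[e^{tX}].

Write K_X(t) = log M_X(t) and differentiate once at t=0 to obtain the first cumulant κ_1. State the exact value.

κ_1 = K′(0) = 3

M_X(t) = (1 - 2*t)^(-3/2)
K_X(t) = log M_X(t) = -3*log(1 - 2*t)/2
K′(t) = -3/(2*t - 1)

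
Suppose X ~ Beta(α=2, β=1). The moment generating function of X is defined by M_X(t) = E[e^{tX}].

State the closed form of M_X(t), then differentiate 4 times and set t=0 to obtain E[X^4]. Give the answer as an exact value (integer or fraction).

E[X^4] = M^(4)(0) = 1/3

M_X(t) = ₁F₁(2; 3; t)
M^(4)(t) = ₁F₁(6; 7; t)/3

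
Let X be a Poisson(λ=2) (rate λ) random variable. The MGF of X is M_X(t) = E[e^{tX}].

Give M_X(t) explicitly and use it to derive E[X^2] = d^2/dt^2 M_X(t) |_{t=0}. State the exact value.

M_X(t) = e^(2*e^(t) - 2)
M′(t) = 2*e^(-2)*e^(t)*e^(2*e^(t))
M′′(t) = (4*e^(2*t)*e^(2*e^(t)) + 2*e^(t)*e^(2*e^(t)))*e^(-2)

E[X^2] = M′′(0) = 6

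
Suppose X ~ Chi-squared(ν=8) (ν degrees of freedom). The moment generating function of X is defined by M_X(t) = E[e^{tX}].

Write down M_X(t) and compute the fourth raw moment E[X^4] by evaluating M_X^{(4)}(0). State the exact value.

M_X(t) = (1 - 2*t)^(-4)
M^(4)(t) = 13440/(256*t^8 - 1024*t^7 + 1792*t^6 - 1792*t^5 + 1120*t^4 - 448*t^3 + 112*t^2 - 16*t + 1)

E[X^4] = M^(4)(0) = 13440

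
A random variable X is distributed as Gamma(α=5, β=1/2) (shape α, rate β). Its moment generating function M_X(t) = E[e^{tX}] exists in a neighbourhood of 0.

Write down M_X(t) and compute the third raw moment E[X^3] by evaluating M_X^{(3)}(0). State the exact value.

M_X(t) = 1/(32*(1/2 - t)^5)
D^3[M](t) = 1680/(256*t^8 - 1024*t^7 + 1792*t^6 - 1792*t^5 + 1120*t^4 - 448*t^3 + 112*t^2 - 16*t + 1)

E[X^3] = D^3[M](0) = 1680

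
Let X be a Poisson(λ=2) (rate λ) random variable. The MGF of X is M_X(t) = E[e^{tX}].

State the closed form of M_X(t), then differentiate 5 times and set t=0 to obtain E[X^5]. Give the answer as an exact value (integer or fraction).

M_X(t) = e^(2*e^(t) - 2)
dM/dt = 2*e^(-2)*e^(t)*e^(2*e^(t))
d^2M/dt^2 = (4*e^(2*t)*e^(2*e^(t)) + 2*e^(t)*e^(2*e^(t)))*e^(-2)
d^3M/dt^3 = (8*e^(3*t)*e^(2*e^(t)) + 12*e^(2*t)*e^(2*e^(t)) + 2*e^(t)*e^(2*e^(t)))*e^(-2)
d^4M/dt^4 = (16*e^(4*t)*e^(2*e^(t)) + 48*e^(3*t)*e^(2*e^(t)) + 28*e^(2*t)*e^(2*e^(t)) + 2*e^(t)*e^(2*e^(t)))*e^(-2)
d^5M/dt^5 = (32*e^(5*t)*e^(2*e^(t)) + 160*e^(4*t)*e^(2*e^(t)) + 200*e^(3*t)*e^(2*e^(t)) + 60*e^(2*t)*e^(2*e^(t)) + 2*e^(t)*e^(2*e^(t)))*e^(-2)

E[X^5] = d^5M/dt^5 |_{t=0} = 454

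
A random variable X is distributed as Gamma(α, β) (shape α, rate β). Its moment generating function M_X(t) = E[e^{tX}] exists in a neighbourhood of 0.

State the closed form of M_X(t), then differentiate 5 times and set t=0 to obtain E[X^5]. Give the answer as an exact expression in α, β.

M_X(t) = (β/(β - t))^α

E[X^5] = M^(5)(0) = α*(α^4 + 10*α^3 + 35*α^2 + 50*α + 24)/β^5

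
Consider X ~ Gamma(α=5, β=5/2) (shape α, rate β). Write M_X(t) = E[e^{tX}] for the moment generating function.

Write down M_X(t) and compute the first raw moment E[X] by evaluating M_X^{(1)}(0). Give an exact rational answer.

E[X] = M′(0) = 2

M_X(t) = 3125/(32*(5/2 - t)^5)
M′(t) = 31250/(64*t^6 - 960*t^5 + 6000*t^4 - 20000*t^3 + 37500*t^2 - 37500*t + 15625)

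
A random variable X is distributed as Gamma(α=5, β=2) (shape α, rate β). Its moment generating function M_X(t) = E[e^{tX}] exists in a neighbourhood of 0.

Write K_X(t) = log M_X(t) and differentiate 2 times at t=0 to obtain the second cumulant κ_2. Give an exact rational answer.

κ_2 = d^2K/dt^2 |_{t=0} = 5/4

M_X(t) = 32/(2 - t)^5
K_X(t) = log M_X(t) = -5*log(2 - t) + 5*log(2)
dK/dt = -5/(t - 2)
d^2K/dt^2 = 5/(t^2 - 4*t + 4)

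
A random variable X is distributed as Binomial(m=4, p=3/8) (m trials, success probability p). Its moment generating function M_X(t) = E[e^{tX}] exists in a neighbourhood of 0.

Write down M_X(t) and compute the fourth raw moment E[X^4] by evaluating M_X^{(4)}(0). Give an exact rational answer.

M_X(t) = (3*e^(t)/8 + 5/8)^4
D^4[M](t) = 81*e^(4*t)/16 + 10935*e^(3*t)/1024 + 675*e^(2*t)/128 + 375*e^(t)/1024

E[X^4] = D^4[M](0) = 10947/512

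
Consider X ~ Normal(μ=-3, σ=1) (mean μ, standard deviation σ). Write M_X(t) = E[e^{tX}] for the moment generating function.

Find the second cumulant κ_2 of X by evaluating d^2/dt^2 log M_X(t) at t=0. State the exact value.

κ_2 = d^2K/dt^2 |_{t=0} = 1

M_X(t) = e^(t^2/2 - 3*t)
K_X(t) = log M_X(t) = t^2/2 - 3*t
dK/dt = t - 3
d^2K/dt^2 = 1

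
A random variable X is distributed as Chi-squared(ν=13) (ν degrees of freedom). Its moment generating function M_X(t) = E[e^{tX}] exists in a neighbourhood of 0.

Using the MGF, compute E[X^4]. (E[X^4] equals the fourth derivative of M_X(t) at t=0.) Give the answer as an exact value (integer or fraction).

E[X^4] = d^4M/dt^4 |_{t=0} = 62985

M_X(t) = (1 - 2*t)^(-13/2)
dM/dt = -13/(128*t^7*√(1 - 2*t) - 448*t^6*√(1 - 2*t) + 672*t^5*√(1 - 2*t) - 560*t^4*√(1 - 2*t) + 280*t^3*√(1 - 2*t) - 84*t^2*√(1 - 2*t) + 14*t*√(1 - 2*t) - √(1 - 2*t))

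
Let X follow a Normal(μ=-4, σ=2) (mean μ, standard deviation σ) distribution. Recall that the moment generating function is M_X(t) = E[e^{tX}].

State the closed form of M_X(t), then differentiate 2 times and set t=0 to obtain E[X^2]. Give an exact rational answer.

E[X^2] = M′′(0) = 20

M_X(t) = e^(2*t^2 - 4*t)
M′(t) = 4*t*e^(-4*t)*e^(2*t^2) - 4*e^(-4*t)*e^(2*t^2)
M′′(t) = (16*t^2*e^(2*t^2) - 32*t*e^(2*t^2) + 20*e^(2*t^2))*e^(-4*t)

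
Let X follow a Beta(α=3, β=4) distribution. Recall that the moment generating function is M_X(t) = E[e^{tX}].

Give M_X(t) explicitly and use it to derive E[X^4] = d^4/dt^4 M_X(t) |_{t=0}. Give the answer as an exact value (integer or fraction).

M_X(t) = ₁F₁(3; 7; t)
dM/dt = 3*₁F₁(4; 8; t)/7
d^2M/dt^2 = 3*₁F₁(5; 9; t)/14
d^3M/dt^3 = 5*₁F₁(6; 10; t)/42
d^4M/dt^4 = ₁F₁(7; 11; t)/14

E[X^4] = d^4M/dt^4 |_{t=0} = 1/14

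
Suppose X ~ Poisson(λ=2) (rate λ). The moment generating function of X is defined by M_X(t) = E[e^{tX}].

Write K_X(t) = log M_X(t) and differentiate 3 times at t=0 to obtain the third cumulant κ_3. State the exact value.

κ_3 = K^(3)(0) = 2

M_X(t) = e^(2*e^(t) - 2)
K_X(t) = log M_X(t) = 2*e^(t) - 2
K^(3)(t) = 2*e^(t)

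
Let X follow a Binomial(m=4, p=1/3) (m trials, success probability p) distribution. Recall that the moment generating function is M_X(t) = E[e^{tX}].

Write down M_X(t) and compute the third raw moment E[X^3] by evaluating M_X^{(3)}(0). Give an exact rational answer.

E[X^3] = d^3M/dt^3 |_{t=0} = 56/9

M_X(t) = (e^(t)/3 + 2/3)^4
dM/dt = 4*e^(4*t)/81 + 8*e^(3*t)/27 + 16*e^(2*t)/27 + 32*e^(t)/81
d^2M/dt^2 = 16*e^(4*t)/81 + 8*e^(3*t)/9 + 32*e^(2*t)/27 + 32*e^(t)/81
d^3M/dt^3 = 64*e^(4*t)/81 + 8*e^(3*t)/3 + 64*e^(2*t)/27 + 32*e^(t)/81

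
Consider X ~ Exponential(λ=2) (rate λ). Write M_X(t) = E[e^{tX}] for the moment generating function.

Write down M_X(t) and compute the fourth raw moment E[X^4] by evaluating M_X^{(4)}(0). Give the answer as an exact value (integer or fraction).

E[X^4] = D^4[M](0) = 3/2

M_X(t) = 2/(2 - t)
D^4[M](t) = -48/(t^5 - 10*t^4 + 40*t^3 - 80*t^2 + 80*t - 32)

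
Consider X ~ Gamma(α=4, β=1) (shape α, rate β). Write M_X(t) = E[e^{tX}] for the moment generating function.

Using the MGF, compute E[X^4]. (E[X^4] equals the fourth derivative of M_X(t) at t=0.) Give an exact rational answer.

E[X^4] = D^4[M](0) = 840

M_X(t) = (1 - t)^(-4)
D^4[M](t) = 840/(t^8 - 8*t^7 + 28*t^6 - 56*t^5 + 70*t^4 - 56*t^3 + 28*t^2 - 8*t + 1)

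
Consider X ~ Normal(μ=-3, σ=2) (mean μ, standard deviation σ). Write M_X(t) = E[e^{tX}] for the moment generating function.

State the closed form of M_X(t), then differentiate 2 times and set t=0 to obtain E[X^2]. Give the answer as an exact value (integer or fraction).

M_X(t) = e^(2*t^2 - 3*t)
M^(2)(t) = (16*t^2*e^(2*t^2) - 24*t*e^(2*t^2) + 13*e^(2*t^2))*e^(-3*t)

E[X^2] = M^(2)(0) = 13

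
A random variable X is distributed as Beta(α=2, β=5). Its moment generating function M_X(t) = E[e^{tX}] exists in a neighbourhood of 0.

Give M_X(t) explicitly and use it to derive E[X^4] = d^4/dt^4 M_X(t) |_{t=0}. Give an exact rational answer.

E[X^4] = D^4[M](0) = 1/42

M_X(t) = ₁F₁(2; 7; t)
D^4[M](t) = ₁F₁(6; 11; t)/42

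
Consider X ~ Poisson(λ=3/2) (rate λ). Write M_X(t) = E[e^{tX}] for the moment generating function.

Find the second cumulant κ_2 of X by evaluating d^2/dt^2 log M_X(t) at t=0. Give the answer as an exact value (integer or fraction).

M_X(t) = e^(3*e^(t)/2 - 3/2)
K_X(t) = log M_X(t) = 3*e^(t)/2 - 3/2
dK/dt = 3*e^(t)/2
d^2K/dt^2 = 3*e^(t)/2

κ_2 = d^2K/dt^2 |_{t=0} = 3/2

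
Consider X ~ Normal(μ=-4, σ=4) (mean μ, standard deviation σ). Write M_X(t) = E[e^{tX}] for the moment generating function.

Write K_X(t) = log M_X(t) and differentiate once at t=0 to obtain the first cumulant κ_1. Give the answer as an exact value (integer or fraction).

M_X(t) = e^(8*t^2 - 4*t)
K_X(t) = log M_X(t) = 8*t^2 - 4*t
K^(1)(t) = 16*t - 4

κ_1 = K^(1)(0) = -4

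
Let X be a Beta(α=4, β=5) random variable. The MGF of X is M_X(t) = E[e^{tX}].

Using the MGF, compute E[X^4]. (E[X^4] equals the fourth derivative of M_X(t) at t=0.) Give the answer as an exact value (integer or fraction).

E[X^4] = d^4M/dt^4 |_{t=0} = 7/99

M_X(t) = ₁F₁(4; 9; t)
dM/dt = 4*₁F₁(5; 10; t)/9
d^2M/dt^2 = 2*₁F₁(6; 11; t)/9
d^3M/dt^3 = 4*₁F₁(7; 12; t)/33
d^4M/dt^4 = 7*₁F₁(8; 13; t)/99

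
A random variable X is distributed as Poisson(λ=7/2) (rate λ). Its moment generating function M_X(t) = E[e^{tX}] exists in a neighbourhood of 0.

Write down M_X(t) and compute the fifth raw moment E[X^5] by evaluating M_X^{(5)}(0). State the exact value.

E[X^5] = D^5[M](0) = 105119/32

M_X(t) = e^(7*e^(t)/2 - 7/2)
D^5[M](t) = (16807*e^(5*t)*e^(7*e^(t)/2) + 48020*e^(4*t)*e^(7*e^(t)/2) + 34300*e^(3*t)*e^(7*e^(t)/2) + 5880*e^(2*t)*e^(7*e^(t)/2) + 112*e^(t)*e^(7*e^(t)/2))*e^(-7/2)/32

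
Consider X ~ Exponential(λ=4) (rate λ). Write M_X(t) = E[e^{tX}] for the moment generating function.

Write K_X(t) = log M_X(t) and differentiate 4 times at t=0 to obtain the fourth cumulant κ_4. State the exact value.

M_X(t) = 4/(4 - t)
K_X(t) = log M_X(t) = -log(4 - t) + 2*log(2)
K^(4)(t) = 6/(t^4 - 16*t^3 + 96*t^2 - 256*t + 256)

κ_4 = K^(4)(0) = 3/128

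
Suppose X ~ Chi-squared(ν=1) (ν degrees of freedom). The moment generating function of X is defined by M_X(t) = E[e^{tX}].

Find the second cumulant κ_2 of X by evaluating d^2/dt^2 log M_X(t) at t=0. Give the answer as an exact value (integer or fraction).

M_X(t) = 1/√(1 - 2*t)
K_X(t) = log M_X(t) = -log(1 - 2*t)/2
K^(2)(t) = 2/(4*t^2 - 4*t + 1)

κ_2 = K^(2)(0) = 2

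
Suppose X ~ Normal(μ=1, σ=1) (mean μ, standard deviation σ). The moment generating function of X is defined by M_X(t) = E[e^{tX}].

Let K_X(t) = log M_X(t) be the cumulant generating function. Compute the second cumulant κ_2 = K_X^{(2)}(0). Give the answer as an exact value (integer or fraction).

κ_2 = K^(2)(0) = 1

M_X(t) = e^(t^2/2 + t)
K_X(t) = log M_X(t) = t^2/2 + t
K^(2)(t) = 1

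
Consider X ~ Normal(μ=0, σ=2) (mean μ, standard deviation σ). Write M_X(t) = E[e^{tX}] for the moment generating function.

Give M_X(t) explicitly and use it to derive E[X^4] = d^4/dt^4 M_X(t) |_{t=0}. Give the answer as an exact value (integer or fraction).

E[X^4] = D^4[M](0) = 48

M_X(t) = e^(2*t^2)
D^4[M](t) = 256*t^4*e^(2*t^2) + 384*t^2*e^(2*t^2) + 48*e^(2*t^2)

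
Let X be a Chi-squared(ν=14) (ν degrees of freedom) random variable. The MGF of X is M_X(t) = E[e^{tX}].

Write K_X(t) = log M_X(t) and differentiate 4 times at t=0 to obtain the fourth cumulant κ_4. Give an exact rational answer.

κ_4 = K′′′′(0) = 672

M_X(t) = (1 - 2*t)^(-7)
K_X(t) = log M_X(t) = -7*log(1 - 2*t)
K′(t) = -14/(2*t - 1)
K′′(t) = 28/(4*t^2 - 4*t + 1)
K′′′(t) = -112/(8*t^3 - 12*t^2 + 6*t - 1)
K′′′′(t) = 672/(16*t^4 - 32*t^3 + 24*t^2 - 8*t + 1)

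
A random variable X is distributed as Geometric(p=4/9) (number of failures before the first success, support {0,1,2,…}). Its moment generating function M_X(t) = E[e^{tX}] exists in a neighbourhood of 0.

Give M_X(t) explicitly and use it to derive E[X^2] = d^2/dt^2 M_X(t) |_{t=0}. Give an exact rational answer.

E[X^2] = M′′(0) = 35/8

M_X(t) = 4/(9*(1 - 5*e^(t)/9))
M′(t) = 20*e^(t)/(25*e^(2*t) - 90*e^(t) + 81)
M′′(t) = (-100*e^(2*t) - 180*e^(t))/(125*e^(3*t) - 675*e^(2*t) + 1215*e^(t) - 729)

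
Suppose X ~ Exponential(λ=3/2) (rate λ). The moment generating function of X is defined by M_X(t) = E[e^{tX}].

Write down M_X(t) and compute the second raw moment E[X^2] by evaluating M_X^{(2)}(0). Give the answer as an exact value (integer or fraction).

M_X(t) = 3/(2*(3/2 - t))
dM/dt = 6/(4*t^2 - 12*t + 9)
d^2M/dt^2 = -24/(8*t^3 - 36*t^2 + 54*t - 27)

E[X^2] = d^2M/dt^2 |_{t=0} = 8/9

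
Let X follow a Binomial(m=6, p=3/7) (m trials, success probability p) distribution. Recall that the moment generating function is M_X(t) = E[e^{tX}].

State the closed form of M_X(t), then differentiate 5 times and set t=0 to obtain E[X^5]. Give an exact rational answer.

E[X^5] = M′′′′′(0) = 7617528/16807

M_X(t) = (3*e^(t)/7 + 4/7)^6
M′(t) = 4374*e^(6*t)/117649 + 29160*e^(5*t)/117649 + 77760*e^(4*t)/117649 + 103680*e^(3*t)/117649 + 69120*e^(2*t)/117649 + 18432*e^(t)/117649
M′′(t) = 26244*e^(6*t)/117649 + 145800*e^(5*t)/117649 + 311040*e^(4*t)/117649 + 311040*e^(3*t)/117649 + 138240*e^(2*t)/117649 + 18432*e^(t)/117649
M′′′(t) = 157464*e^(6*t)/117649 + 729000*e^(5*t)/117649 + 1244160*e^(4*t)/117649 + 933120*e^(3*t)/117649 + 276480*e^(2*t)/117649 + 18432*e^(t)/117649
M′′′′(t) = 944784*e^(6*t)/117649 + 3645000*e^(5*t)/117649 + 4976640*e^(4*t)/117649 + 2799360*e^(3*t)/117649 + 552960*e^(2*t)/117649 + 18432*e^(t)/117649
M′′′′′(t) = 5668704*e^(6*t)/117649 + 18225000*e^(5*t)/117649 + 19906560*e^(4*t)/117649 + 8398080*e^(3*t)/117649 + 1105920*e^(2*t)/117649 + 18432*e^(t)/117649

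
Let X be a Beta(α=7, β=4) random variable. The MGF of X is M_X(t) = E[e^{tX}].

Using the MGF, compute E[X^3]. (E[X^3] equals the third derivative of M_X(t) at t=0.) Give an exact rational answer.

M_X(t) = ₁F₁(7; 11; t)
M′(t) = 7*₁F₁(8; 12; t)/11
M′′(t) = 14*₁F₁(9; 13; t)/33
M′′′(t) = 42*₁F₁(10; 14; t)/143

E[X^3] = M′′′(0) = 42/143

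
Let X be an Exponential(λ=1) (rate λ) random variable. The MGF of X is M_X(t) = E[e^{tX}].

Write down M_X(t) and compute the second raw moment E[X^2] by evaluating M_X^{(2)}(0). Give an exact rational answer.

E[X^2] = M^(2)(0) = 2

M_X(t) = 1/(1 - t)
M^(2)(t) = -2/(t^3 - 3*t^2 + 3*t - 1)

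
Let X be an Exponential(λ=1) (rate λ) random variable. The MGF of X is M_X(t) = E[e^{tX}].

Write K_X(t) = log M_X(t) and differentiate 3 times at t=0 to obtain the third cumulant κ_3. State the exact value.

κ_3 = K′′′(0) = 2

M_X(t) = 1/(1 - t)
K_X(t) = log M_X(t) = -log(1 - t)
K′(t) = -1/(t - 1)
K′′(t) = 1/(t^2 - 2*t + 1)
K′′′(t) = -2/(t^3 - 3*t^2 + 3*t - 1)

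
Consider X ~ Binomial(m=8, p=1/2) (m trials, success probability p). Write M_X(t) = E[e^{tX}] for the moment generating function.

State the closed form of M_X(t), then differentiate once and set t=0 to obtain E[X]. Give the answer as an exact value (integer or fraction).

M_X(t) = (e^(t)/2 + 1/2)^8
M′(t) = e^(8*t)/32 + 7*e^(7*t)/32 + 21*e^(6*t)/32 + 35*e^(5*t)/32 + 35*e^(4*t)/32 + 21*e^(3*t)/32 + 7*e^(2*t)/32 + e^(t)/32

E[X] = M′(0) = 4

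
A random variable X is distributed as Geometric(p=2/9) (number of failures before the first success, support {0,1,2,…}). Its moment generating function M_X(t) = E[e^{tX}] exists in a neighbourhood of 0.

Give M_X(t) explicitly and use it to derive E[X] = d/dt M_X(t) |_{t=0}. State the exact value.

E[X] = M^(1)(0) = 7/2

M_X(t) = 2/(9*(1 - 7*e^(t)/9))
M^(1)(t) = 14*e^(t)/(49*e^(2*t) - 126*e^(t) + 81)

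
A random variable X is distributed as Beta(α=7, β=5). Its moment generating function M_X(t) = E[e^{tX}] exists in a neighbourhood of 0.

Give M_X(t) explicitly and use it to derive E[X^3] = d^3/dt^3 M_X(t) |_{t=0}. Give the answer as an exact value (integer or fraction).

E[X^3] = M^(3)(0) = 3/13

M_X(t) = ₁F₁(7; 12; t)
M^(3)(t) = 3*₁F₁(10; 15; t)/13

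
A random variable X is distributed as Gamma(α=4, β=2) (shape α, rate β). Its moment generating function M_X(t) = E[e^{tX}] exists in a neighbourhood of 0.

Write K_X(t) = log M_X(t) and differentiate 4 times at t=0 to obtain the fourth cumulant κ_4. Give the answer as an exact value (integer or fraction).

κ_4 = K^(4)(0) = 3/2

M_X(t) = 16/(2 - t)^4
K_X(t) = log M_X(t) = -4*log(2 - t) + 4*log(2)
K^(4)(t) = 24/(t^4 - 8*t^3 + 24*t^2 - 32*t + 16)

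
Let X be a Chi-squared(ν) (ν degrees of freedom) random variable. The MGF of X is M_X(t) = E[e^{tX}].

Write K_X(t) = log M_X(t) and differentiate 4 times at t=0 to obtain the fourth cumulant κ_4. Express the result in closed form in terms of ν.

M_X(t) = (1 - 2*t)^(-ν/2)
K_X(t) = log M_X(t) = -ν*log(1 - 2*t)/2
K′(t) = -ν/(2*t - 1)
K′′(t) = 2*ν/(4*t^2 - 4*t + 1)
K′′′(t) = -8*ν/(8*t^3 - 12*t^2 + 6*t - 1)
K′′′′(t) = 48*ν/(16*t^4 - 32*t^3 + 24*t^2 - 8*t + 1)

κ_4 = K′′′′(0) = 48*ν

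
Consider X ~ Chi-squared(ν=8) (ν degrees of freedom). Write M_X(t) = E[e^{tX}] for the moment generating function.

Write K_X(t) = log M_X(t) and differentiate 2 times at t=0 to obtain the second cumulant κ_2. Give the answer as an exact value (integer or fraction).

κ_2 = D^2[K](0) = 16

M_X(t) = (1 - 2*t)^(-4)
K_X(t) = log M_X(t) = -4*log(1 - 2*t)
D^2[K](t) = 16/(4*t^2 - 4*t + 1)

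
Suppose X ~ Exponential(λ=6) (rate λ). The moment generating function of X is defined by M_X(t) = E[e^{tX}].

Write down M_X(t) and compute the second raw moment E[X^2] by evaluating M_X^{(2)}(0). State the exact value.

E[X^2] = D^2[M](0) = 1/18

M_X(t) = 6/(6 - t)
D^2[M](t) = -12/(t^3 - 18*t^2 + 108*t - 216)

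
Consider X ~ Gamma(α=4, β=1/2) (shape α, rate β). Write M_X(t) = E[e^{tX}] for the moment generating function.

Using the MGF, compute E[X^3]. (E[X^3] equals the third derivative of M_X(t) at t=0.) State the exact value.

M_X(t) = 1/(16*(1/2 - t)^4)
D^3[M](t) = -960/(128*t^7 - 448*t^6 + 672*t^5 - 560*t^4 + 280*t^3 - 84*t^2 + 14*t - 1)

E[X^3] = D^3[M](0) = 960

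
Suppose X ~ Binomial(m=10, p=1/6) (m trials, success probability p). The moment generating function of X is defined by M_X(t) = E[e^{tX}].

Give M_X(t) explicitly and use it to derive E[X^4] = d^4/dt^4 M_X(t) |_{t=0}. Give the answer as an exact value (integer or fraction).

M_X(t) = (e^(t)/6 + 5/6)^10

E[X^4] = M′′′′(0) = 775/18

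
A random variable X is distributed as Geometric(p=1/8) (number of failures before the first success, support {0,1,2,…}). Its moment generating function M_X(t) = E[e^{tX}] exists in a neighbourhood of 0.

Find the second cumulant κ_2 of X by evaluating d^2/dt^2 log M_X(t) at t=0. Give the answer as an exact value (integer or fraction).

κ_2 = K^(2)(0) = 56

M_X(t) = 1/(8*(1 - 7*e^(t)/8))
K_X(t) = log M_X(t) = -log(1 - 7*e^(t)/8) - 3*log(2)
K^(2)(t) = 56*e^(t)/(49*e^(2*t) - 112*e^(t) + 64)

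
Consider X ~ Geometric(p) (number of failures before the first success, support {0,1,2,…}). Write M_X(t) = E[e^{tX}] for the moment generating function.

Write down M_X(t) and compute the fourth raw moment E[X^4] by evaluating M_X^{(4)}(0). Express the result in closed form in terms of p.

M_X(t) = p/(-(1 - p)*e^(t) + 1)
M′(t) = (-p^2*e^(t) + p*e^(t))/(p^2*e^(2*t) - 2*p*e^(2*t) + 2*p*e^(t) + e^(2*t) - 2*e^(t) + 1)

E[X^4] = M′′′′(0) = 1 - 15/p + 50/p^2 - 60/p^3 + 24/p^4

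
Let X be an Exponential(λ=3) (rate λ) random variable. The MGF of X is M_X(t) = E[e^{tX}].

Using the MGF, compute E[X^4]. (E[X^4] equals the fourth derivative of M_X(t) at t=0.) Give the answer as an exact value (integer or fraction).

M_X(t) = 3/(3 - t)
D^4[M](t) = -72/(t^5 - 15*t^4 + 90*t^3 - 270*t^2 + 405*t - 243)

E[X^4] = D^4[M](0) = 8/27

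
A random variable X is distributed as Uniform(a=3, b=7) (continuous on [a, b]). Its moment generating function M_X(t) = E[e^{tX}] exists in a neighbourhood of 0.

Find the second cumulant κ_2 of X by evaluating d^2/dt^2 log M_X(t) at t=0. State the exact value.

κ_2 = K^(2)(0) = 4/3

M_X(t) = (e^(7*t) - e^(3*t))/(4*t)
K_X(t) = log M_X(t) = -log(t) + log(e^(7*t) - e^(3*t)) - 2*log(2)
K^(2)(t) = (-16*t^2*e^(4*t) + e^(8*t) - 2*e^(4*t) + 1)/(t^2*e^(8*t) - 2*t^2*e^(4*t) + t^2)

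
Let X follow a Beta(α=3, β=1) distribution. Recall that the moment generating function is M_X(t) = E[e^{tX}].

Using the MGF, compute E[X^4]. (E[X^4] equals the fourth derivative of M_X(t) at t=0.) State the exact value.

M_X(t) = ₁F₁(3; 4; t)
D^4[M](t) = 3*₁F₁(7; 8; t)/7

E[X^4] = D^4[M](0) = 3/7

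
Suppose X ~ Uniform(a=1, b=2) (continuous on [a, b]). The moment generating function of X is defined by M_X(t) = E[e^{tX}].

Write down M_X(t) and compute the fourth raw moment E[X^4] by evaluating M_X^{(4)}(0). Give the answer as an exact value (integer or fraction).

M_X(t) = (e^(2*t) - e^(t))/t
dM/dt = (2*t*e^(2*t) - t*e^(t) - e^(2*t) + e^(t))/t^2
d^2M/dt^2 = (4*t^2*e^(2*t) - t^2*e^(t) - 4*t*e^(2*t) + 2*t*e^(t) + 2*e^(2*t) - 2*e^(t))/t^3
d^3M/dt^3 = (8*t^3*e^(2*t) - t^3*e^(t) - 12*t^2*e^(2*t) + 3*t^2*e^(t) + 12*t*e^(2*t) - 6*t*e^(t) - 6*e^(2*t) + 6*e^(t))/t^4
d^4M/dt^4 = (16*t^4*e^(2*t) - t^4*e^(t) - 32*t^3*e^(2*t) + 4*t^3*e^(t) + 48*t^2*e^(2*t) - 12*t^2*e^(t) - 48*t*e^(2*t) + 24*t*e^(t) + 24*e^(2*t) - 24*e^(t))/t^5

E[X^4] = d^4M/dt^4 |_{t=0} = 31/5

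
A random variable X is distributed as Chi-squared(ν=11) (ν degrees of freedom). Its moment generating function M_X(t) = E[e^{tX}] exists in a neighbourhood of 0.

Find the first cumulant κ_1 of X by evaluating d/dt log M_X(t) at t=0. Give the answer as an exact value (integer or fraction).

M_X(t) = (1 - 2*t)^(-11/2)
K_X(t) = log M_X(t) = -11*log(1 - 2*t)/2
D[K](t) = -11/(2*t - 1)

κ_1 = D[K](0) = 11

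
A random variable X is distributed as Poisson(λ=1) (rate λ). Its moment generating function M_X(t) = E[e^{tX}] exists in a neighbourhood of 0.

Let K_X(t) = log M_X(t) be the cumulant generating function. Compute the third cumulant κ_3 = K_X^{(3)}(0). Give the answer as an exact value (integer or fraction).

M_X(t) = e^(e^(t) - 1)
K_X(t) = log M_X(t) = e^(t) - 1
K^(3)(t) = e^(t)

κ_3 = K^(3)(0) = 1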